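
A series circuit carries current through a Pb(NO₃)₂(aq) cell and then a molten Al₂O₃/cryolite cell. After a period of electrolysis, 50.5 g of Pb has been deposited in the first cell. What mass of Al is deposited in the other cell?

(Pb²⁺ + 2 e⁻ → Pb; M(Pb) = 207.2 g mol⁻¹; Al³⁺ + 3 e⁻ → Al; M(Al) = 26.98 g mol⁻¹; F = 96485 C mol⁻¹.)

4.38 g

n(Pb) = 50.5 / 207.2 = 0.2437 mol.
Since Pb²⁺ + 2 e⁻ → Pb, n(e⁻) passed = 2 × 0.2437 = 0.4875 mol.
Cells in series carry the same charge, so the same 0.4875 mol of electrons passes through cell 2.
Al³⁺ + 3 e⁻ → Al, so n(Al) = 0.4875 / 3 = 0.1625 mol.
m(Al) = 0.1625 × 26.98 = 4.38 g.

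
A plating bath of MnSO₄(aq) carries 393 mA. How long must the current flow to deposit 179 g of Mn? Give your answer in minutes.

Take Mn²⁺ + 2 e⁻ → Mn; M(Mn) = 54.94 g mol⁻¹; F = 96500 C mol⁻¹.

n(Mn) = m/M = 179 / 54.94 = 3.258 mol.
Each Mn atom requires 2 electrons, so n(e⁻) = 2 × 3.258 = 6.516 mol.
Q = n(e⁻)·F = 6.516 × 96500 = 628800 C.
t = Q/I = 628800 / 0.3930 A = 1600000 s = 26700 min.

26700 min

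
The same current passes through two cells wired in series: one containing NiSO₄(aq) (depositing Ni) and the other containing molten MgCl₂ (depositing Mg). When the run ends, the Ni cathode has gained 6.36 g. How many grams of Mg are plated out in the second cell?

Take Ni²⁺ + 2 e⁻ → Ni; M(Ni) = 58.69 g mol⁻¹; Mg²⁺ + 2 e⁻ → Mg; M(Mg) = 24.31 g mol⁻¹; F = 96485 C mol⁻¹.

n(Ni) = 6.36 / 58.69 = 0.1084 mol.
Since Ni²⁺ + 2 e⁻ → Ni, n(e⁻) passed = 2 × 0.1084 = 0.2167 mol.
Cells in series carry the same charge, so the same 0.2167 mol of electrons passes through cell 2.
Mg²⁺ + 2 e⁻ → Mg, so n(Mg) = 0.2167 / 2 = 0.1084 mol.
m(Mg) = 0.1084 × 24.31 = 2.63 g.

2.63 g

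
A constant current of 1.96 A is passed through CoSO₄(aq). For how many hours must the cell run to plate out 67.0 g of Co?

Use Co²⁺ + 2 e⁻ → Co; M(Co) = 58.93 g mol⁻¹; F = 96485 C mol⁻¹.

n(Co) = m/M = 67.0 / 58.93 = 1.137 mol.
Each Co atom requires 2 electrons, so n(e⁻) = 2 × 1.137 = 2.274 mol.
Q = n(e⁻)·F = 2.274 × 96485 = 219400 C.
t = Q/I = 219400 / 1.960 A = 111900 s = 31.1 h.

31.1 h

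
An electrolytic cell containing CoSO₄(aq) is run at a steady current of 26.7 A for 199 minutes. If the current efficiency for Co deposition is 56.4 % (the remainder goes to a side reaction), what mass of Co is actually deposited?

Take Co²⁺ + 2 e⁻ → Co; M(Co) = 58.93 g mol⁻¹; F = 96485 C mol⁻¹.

Q = I·t = 26.70 × 11940 = 318800 C.
n(e⁻) = 318800/96485 = 3.304 mol; theoretically n(Co) = 3.304/2 = 1.652 mol, m_theo = 97.36 g.
At 56.4 % efficiency, m_actual = 0.564 × 97.36 = 54.9 g.

54.9 g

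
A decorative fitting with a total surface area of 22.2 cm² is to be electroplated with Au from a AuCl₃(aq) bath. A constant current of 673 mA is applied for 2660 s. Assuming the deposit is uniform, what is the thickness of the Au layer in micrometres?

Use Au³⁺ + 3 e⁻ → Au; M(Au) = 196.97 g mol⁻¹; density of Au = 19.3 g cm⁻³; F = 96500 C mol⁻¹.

Q = I·t = 0.6730 × 2660.0 = 1790 C; n(e⁻) = 0.01855 mol.
n(Au) = n(e⁻)/3 = 0.006184 mol, so m = 0.006184 × 196.97 = 1.218 g.
Volume = m/ρ = 1.218 / 19.3 = 0.06311 cm³.
Thickness = V/A = 0.06311 / 22.2 = 0.00284 cm = 28.4 μm.

28.4 μm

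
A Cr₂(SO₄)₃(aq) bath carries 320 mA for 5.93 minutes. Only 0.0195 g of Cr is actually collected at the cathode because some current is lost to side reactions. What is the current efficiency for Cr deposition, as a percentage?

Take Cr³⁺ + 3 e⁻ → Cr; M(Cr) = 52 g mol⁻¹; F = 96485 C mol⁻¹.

95.3 %

Q = I·t = 0.3200 × 355.80 = 113.9 C; n(e⁻) = 113.9/96485 = 0.001180 mol.
Theoretical n(Cr) = n(e⁻)/3 = 0.0003933 mol, i.e. m_theo = 0.0003933 × 52 = 0.02045 g.
Efficiency = m_actual / m_theo = 0.0195 / 0.02045 = 95.3 %.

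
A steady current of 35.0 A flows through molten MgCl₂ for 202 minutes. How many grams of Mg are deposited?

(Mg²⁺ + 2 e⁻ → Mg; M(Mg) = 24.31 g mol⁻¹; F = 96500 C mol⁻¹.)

53.4 g

Q = I·t = 35.00 A × 12120 s = 424200 C.
n(e⁻) = Q/F = 424200 / 96500 = 4.396 mol.
Mg²⁺ + 2 e⁻ → Mg, so n(Mg) = n(e⁻)/2 = 2.198 mol.
m = n·M = 2.198 × 24.31 = 53.4 g.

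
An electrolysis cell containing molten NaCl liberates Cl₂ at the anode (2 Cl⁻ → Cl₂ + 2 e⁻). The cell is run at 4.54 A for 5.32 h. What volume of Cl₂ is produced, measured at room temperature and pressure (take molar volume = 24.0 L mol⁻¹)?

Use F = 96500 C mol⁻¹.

10.8 L

Q = I·t = 4.540 A × 19152 s = 86950 C.
n(e⁻) = Q/F = 86950 / 96500 = 0.9010 mol.
2 electrons are transferred per Cl₂ molecule, so n(Cl₂) = 0.9010 / 2 = 0.4505 mol.
V = n × V_m = 0.4505 × 24.0 = 10.8 L.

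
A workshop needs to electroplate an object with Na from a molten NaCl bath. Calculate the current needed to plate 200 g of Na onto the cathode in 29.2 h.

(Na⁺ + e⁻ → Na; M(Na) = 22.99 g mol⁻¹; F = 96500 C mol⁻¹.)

7.99 A

n(Na) = 200 / 22.99 = 8.699 mol.
n(e⁻) = 1 × 8.699 = 8.699 mol.
Q = n(e⁻)·F = 8.699 × 96500 = 839500 C.
I = Q/t = 839500 / 105120 s = 7.99 A.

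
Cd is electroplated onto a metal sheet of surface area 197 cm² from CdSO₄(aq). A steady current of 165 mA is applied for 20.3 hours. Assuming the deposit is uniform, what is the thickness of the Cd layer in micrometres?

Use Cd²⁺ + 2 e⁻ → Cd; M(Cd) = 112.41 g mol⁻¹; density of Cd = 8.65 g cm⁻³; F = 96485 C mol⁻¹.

Q = I·t = 0.1650 × 73080 = 12060 C; n(e⁻) = 0.1250 mol.
n(Cd) = n(e⁻)/2 = 0.06249 mol, so m = 0.06249 × 112.41 = 7.024 g.
Volume = m/ρ = 7.024 / 8.65 = 0.8120 cm³.
Thickness = V/A = 0.8120 / 197 = 0.00412 cm = 41.2 μm.

41.2 μm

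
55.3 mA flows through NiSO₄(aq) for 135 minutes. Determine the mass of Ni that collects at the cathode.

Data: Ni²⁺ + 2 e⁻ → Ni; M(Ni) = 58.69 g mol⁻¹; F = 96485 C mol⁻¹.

Q = I·t = 0.05530 A × 8100.0 s = 447.9 C.
n(e⁻) = Q/F = 447.9 / 96485 = 0.004642 mol.
Ni²⁺ + 2 e⁻ → Ni, so n(Ni) = n(e⁻)/2 = 0.002321 mol.
m = n·M = 0.002321 × 58.69 = 0.136 g.

0.136 g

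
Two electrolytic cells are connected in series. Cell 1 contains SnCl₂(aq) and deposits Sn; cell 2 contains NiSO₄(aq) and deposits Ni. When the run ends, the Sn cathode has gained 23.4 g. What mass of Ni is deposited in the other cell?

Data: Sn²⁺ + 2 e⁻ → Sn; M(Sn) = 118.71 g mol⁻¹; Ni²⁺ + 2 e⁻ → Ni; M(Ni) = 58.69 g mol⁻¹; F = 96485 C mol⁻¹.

n(Sn) = 23.4 / 118.71 = 0.1971 mol.
Since Sn²⁺ + 2 e⁻ → Sn, n(e⁻) passed = 2 × 0.1971 = 0.3942 mol.
Cells in series carry the same charge, so the same 0.3942 mol of electrons passes through cell 2.
Ni²⁺ + 2 e⁻ → Ni, so n(Ni) = 0.3942 / 2 = 0.1971 mol.
m(Ni) = 0.1971 × 58.69 = 11.6 g.

11.6 g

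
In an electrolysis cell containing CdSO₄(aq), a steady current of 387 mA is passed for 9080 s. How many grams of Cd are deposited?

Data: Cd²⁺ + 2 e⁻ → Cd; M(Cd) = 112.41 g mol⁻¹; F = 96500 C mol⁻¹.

Q = I·t = 0.3870 A × 9080.0 s = 3514 C.
n(e⁻) = Q/F = 3514 / 96500 = 0.03641 mol.
Cd²⁺ + 2 e⁻ → Cd, so n(Cd) = n(e⁻)/2 = 0.01821 mol.
m = n·M = 0.01821 × 112.41 = 2.05 g.

2.05 g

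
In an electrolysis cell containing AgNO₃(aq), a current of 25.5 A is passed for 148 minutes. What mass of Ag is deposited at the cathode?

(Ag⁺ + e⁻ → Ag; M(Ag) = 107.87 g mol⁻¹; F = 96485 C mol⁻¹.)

Q = I·t = 25.50 A × 8880.0 s = 226400 C.
n(e⁻) = Q/F = 226400 / 96485 = 2.347 mol.
Ag⁺ + e⁻ → Ag, so n(Ag) = n(e⁻)/1 = 2.347 mol.
m = n·M = 2.347 × 107.87 = 253 g.

253 g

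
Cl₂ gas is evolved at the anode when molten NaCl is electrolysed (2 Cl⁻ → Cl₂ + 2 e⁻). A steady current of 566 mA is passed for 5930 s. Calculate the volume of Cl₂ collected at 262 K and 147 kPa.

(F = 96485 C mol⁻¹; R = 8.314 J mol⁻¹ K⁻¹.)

Q = I·t = 0.5660 A × 5930.0 s = 3356 C.
n(e⁻) = Q/F = 3356 / 96485 = 0.03479 mol.
2 electrons are transferred per Cl₂ molecule, so n(Cl₂) = 0.03479 / 2 = 0.01739 mol.
V = nRT/P = (0.01739 × 8.314 × 262) / (147 × 10³ Pa) = 2.58 × 10⁻⁴ m³ = 0.258 L.

0.258 L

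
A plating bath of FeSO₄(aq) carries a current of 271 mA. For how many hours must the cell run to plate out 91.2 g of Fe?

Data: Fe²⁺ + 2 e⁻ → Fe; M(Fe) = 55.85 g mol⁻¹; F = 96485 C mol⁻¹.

n(Fe) = m/M = 91.2 / 55.85 = 1.633 mol.
Each Fe atom requires 2 electrons, so n(e⁻) = 2 × 1.633 = 3.266 mol.
Q = n(e⁻)·F = 3.266 × 96485 = 315100 C.
t = Q/I = 315100 / 0.2710 A = 1163000 s = 323 h.

323 h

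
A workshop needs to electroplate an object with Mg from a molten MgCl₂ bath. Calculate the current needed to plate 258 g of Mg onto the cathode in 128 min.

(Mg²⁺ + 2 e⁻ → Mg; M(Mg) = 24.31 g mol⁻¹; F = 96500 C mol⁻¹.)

267 A

n(Mg) = 258 / 24.31 = 10.61 mol.
n(e⁻) = 2 × 10.61 = 21.23 mol.
Q = n(e⁻)·F = 21.23 × 96500 = 2048000 C.
I = Q/t = 2048000 / 7680.0 s = 267 A.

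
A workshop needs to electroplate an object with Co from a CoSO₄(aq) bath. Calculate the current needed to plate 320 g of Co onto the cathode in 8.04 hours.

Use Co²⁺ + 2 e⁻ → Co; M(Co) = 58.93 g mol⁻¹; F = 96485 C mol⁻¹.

36.2 A

n(Co) = 320 / 58.93 = 5.430 mol.
n(e⁻) = 2 × 5.430 = 10.86 mol.
Q = n(e⁻)·F = 10.86 × 96485 = 1048000 C.
I = Q/t = 1048000 / 28944 s = 36.2 A.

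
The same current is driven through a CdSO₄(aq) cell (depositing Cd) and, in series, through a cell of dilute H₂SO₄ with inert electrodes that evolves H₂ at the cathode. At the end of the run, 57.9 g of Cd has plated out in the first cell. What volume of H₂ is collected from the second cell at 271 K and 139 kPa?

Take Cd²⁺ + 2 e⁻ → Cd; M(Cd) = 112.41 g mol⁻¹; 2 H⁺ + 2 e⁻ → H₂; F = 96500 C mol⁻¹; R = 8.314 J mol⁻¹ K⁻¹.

8.35 L

n(Cd) = 57.9 / 112.41 = 0.5151 mol, so n(e⁻) = 2 × 0.5151 = 1.030 mol.
The cells are in series, so the same 1.030 mol of electrons passes through the second cell.
2 H⁺ + 2 e⁻ → H₂ — 2 mol e⁻ per mol H₂, so n(H₂) = 1.030/2 = 0.5151 mol.
V = nRT/P = (0.5151 × 8.314 × 271) / (139 × 10³) = 0.00835 m³ = 8.35 L.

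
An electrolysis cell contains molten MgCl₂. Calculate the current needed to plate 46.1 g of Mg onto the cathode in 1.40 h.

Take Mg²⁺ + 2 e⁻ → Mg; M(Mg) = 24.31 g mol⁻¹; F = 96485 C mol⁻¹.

72.6 A

n(Mg) = 46.1 / 24.31 = 1.896 mol.
n(e⁻) = 2 × 1.896 = 3.793 mol.
Q = n(e⁻)·F = 3.793 × 96485 = 365900 C.
I = Q/t = 365900 / 5040.0 s = 72.6 A.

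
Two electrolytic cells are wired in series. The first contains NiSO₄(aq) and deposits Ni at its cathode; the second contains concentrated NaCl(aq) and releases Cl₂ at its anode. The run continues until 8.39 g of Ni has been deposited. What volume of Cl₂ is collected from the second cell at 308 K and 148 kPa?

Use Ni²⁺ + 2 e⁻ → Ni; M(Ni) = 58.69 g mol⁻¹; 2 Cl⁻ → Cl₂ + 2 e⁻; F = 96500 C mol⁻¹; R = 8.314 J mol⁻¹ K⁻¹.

n(Ni) = 8.39 / 58.69 = 0.1430 mol, so n(e⁻) = 2 × 0.1430 = 0.2859 mol.
The cells are in series, so the same 0.2859 mol of electrons passes through the second cell.
2 Cl⁻ → Cl₂ + 2 e⁻ — 2 mol e⁻ per mol Cl₂, so n(Cl₂) = 0.2859/2 = 0.1430 mol.
V = nRT/P = (0.1430 × 8.314 × 308) / (148 × 10³) = 0.00247 m³ = 2.47 L.

2.47 L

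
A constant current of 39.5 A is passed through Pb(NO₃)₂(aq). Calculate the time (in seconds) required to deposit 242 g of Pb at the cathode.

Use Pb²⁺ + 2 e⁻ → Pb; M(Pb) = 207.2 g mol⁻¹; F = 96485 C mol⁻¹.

5710 s

n(Pb) = m/M = 242 / 207.2 = 1.168 mol.
Each Pb atom requires 2 electrons, so n(e⁻) = 2 × 1.168 = 2.336 mol.
Q = n(e⁻)·F = 2.336 × 96485 = 225400 C.
t = Q/I = 225400 / 39.50 A = 5706 s.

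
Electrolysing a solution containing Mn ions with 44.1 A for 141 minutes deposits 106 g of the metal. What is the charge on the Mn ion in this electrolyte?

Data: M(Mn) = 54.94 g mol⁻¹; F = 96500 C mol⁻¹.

+2

Q = I·t = 44.10 A × 8460.0 s = 373100 C, so n(e⁻) = 373100/96500 = 3.866 mol.
n(Mn) deposited = 106 / 54.94 = 1.929 mol.
Electrons per atom = n(e⁻)/n(Mn) = 3.866 / 1.929 = 2.00 ≈ 2, so the ion is Mn²⁺.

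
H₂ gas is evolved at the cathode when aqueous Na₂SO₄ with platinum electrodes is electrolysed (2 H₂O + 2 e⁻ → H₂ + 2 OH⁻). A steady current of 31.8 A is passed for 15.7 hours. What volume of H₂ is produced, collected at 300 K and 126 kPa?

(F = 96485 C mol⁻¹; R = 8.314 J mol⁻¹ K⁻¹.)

184 L

Q = I·t = 31.80 A × 56520 s = 1797000 C.
n(e⁻) = Q/F = 1797000 / 96485 = 18.63 mol.
2 electrons are transferred per H₂ molecule, so n(H₂) = 18.63 / 2 = 9.314 mol.
V = nRT/P = (9.314 × 8.314 × 300) / (126 × 10³ Pa) = 0.184 m³ = 184 L.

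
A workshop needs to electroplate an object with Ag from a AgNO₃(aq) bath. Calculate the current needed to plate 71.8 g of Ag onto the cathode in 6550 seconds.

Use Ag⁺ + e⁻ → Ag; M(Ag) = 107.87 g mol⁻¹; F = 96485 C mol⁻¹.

n(Ag) = 71.8 / 107.87 = 0.6656 mol.
n(e⁻) = 1 × 0.6656 = 0.6656 mol.
Q = n(e⁻)·F = 0.6656 × 96485 = 64220 C.
I = Q/t = 64220 / 6550.0 s = 9.80 A.

9.80 A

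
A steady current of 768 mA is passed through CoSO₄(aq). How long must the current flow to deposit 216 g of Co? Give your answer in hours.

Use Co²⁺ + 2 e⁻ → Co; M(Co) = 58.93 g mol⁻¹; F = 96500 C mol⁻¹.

n(Co) = m/M = 216 / 58.93 = 3.665 mol.
Each Co atom requires 2 electrons, so n(e⁻) = 2 × 3.665 = 7.331 mol.
Q = n(e⁻)·F = 7.331 × 96500 = 707400 C.
t = Q/I = 707400 / 0.7680 A = 921100 s = 256 h.

256 h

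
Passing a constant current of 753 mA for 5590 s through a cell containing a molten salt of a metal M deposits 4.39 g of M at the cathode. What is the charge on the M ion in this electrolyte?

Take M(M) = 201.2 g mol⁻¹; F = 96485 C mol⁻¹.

+2

Q = I·t = 0.7530 A × 5590.0 s = 4209 C, so n(e⁻) = 4209/96485 = 0.04363 mol.
n(M) deposited = 4.39 / 201.2 = 0.02182 mol.
Electrons per atom = n(e⁻)/n(M) = 0.04363 / 0.02182 = 2.00 ≈ 2, so the ion is M²⁺.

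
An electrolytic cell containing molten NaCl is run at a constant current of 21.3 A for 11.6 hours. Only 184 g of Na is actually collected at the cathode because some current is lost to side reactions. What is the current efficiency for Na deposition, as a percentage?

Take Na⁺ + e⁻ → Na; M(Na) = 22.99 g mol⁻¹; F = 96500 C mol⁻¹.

Q = I·t = 21.30 × 41760 = 889500 C; n(e⁻) = 889500/96500 = 9.217 mol.
Theoretical n(Na) = n(e⁻)/1 = 9.217 mol, i.e. m_theo = 9.217 × 22.99 = 211.9 g.
Efficiency = m_actual / m_theo = 184 / 211.9 = 86.8 %.

86.8 %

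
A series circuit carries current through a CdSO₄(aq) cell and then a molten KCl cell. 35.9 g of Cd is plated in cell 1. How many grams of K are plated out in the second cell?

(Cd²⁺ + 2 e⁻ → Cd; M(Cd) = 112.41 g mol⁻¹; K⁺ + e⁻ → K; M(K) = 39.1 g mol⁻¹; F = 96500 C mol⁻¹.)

25.0 g

n(Cd) = 35.9 / 112.41 = 0.3194 mol.
Since Cd²⁺ + 2 e⁻ → Cd, n(e⁻) passed = 2 × 0.3194 = 0.6387 mol.
Cells in series carry the same charge, so the same 0.6387 mol of electrons passes through cell 2.
K⁺ + e⁻ → K, so n(K) = 0.6387 / 1 = 0.6387 mol.
m(K) = 0.6387 × 39.1 = 25.0 g.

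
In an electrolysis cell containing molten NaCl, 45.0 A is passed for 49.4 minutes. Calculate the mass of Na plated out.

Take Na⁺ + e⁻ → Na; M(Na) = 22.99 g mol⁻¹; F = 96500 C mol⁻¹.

Q = I·t = 45.00 A × 2964.0 s = 133400 C.
n(e⁻) = Q/F = 133400 / 96500 = 1.382 mol.
Na⁺ + e⁻ → Na, so n(Na) = n(e⁻)/1 = 1.382 mol.
m = n·M = 1.382 × 22.99 = 31.8 g.

31.8 g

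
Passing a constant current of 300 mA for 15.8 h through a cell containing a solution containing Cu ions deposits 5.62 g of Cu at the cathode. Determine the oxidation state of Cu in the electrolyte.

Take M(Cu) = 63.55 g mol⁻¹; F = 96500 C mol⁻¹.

Q = I·t = 0.3000 A × 56880 s = 17060 C, so n(e⁻) = 17060/96500 = 0.1768 mol.
n(Cu) deposited = 5.62 / 63.55 = 0.08843 mol.
Electrons per atom = n(e⁻)/n(Cu) = 0.1768 / 0.08843 = 2.00 ≈ 2, so the ion is Cu²⁺.

+2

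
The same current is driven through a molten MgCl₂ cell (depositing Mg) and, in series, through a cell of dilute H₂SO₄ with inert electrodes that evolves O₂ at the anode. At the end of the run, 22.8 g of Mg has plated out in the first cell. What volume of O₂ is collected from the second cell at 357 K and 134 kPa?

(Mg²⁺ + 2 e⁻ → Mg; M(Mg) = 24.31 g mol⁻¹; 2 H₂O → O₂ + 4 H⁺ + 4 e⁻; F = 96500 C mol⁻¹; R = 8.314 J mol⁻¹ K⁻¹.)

10.4 L

n(Mg) = 22.8 / 24.31 = 0.9379 mol, so n(e⁻) = 2 × 0.9379 = 1.876 mol.
The cells are in series, so the same 1.876 mol of electrons passes through the second cell.
2 H₂O → O₂ + 4 H⁺ + 4 e⁻ — 4 mol e⁻ per mol O₂, so n(O₂) = 1.876/4 = 0.4689 mol.
V = nRT/P = (0.4689 × 8.314 × 357) / (134 × 10³) = 0.0104 m³ = 10.4 L.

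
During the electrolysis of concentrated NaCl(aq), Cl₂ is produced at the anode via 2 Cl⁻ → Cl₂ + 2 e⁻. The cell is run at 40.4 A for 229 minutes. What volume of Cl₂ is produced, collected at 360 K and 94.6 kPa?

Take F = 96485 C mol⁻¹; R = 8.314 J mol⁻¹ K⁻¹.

91.0 L

Q = I·t = 40.40 A × 13740 s = 555100 C.
n(e⁻) = Q/F = 555100 / 96485 = 5.753 mol.
2 electrons are transferred per Cl₂ molecule, so n(Cl₂) = 5.753 / 2 = 2.877 mol.
V = nRT/P = (2.877 × 8.314 × 360) / (94.6 × 10³ Pa) = 0.0910 m³ = 91.0 L.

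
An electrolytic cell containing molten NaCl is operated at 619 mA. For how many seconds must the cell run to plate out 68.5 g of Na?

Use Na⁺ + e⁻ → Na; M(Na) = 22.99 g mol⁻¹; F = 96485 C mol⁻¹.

n(Na) = m/M = 68.5 / 22.99 = 2.980 mol.
Each Na atom requires 1 electron, so n(e⁻) = 1 × 2.980 = 2.980 mol.
Q = n(e⁻)·F = 2.980 × 96485 = 287500 C.
t = Q/I = 287500 / 0.6190 A = 464400 s.

4.64 × 10⁵ s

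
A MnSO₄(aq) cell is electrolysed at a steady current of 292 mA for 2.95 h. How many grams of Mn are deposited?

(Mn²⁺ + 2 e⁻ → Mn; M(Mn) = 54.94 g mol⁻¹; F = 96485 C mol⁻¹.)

Q = I·t = 0.2920 A × 10620 s = 3101 C.
n(e⁻) = Q/F = 3101 / 96485 = 0.03214 mol.
Mn²⁺ + 2 e⁻ → Mn, so n(Mn) = n(e⁻)/2 = 0.01607 mol.
m = n·M = 0.01607 × 54.94 = 0.883 g.

0.883 g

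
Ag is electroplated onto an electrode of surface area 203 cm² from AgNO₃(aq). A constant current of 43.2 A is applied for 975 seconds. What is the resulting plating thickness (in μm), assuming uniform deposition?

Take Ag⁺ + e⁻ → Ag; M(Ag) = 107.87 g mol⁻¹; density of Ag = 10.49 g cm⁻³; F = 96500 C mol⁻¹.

Q = I·t = 43.20 × 975.00 = 42120 C; n(e⁻) = 0.4365 mol.
n(Ag) = n(e⁻)/1 = 0.4365 mol, so m = 0.4365 × 107.87 = 47.08 g.
Volume = m/ρ = 47.08 / 10.49 = 4.488 cm³.
Thickness = V/A = 4.488 / 203 = 0.0221 cm = 221 μm.

221 μm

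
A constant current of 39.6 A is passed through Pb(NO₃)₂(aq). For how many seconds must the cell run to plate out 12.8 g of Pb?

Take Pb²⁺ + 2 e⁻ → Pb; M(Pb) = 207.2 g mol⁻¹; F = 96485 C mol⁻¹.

n(Pb) = m/M = 12.8 / 207.2 = 0.06178 mol.
Each Pb atom requires 2 electrons, so n(e⁻) = 2 × 0.06178 = 0.1236 mol.
Q = n(e⁻)·F = 0.1236 × 96485 = 11920 C.
t = Q/I = 11920 / 39.60 A = 301.0 s.

301 s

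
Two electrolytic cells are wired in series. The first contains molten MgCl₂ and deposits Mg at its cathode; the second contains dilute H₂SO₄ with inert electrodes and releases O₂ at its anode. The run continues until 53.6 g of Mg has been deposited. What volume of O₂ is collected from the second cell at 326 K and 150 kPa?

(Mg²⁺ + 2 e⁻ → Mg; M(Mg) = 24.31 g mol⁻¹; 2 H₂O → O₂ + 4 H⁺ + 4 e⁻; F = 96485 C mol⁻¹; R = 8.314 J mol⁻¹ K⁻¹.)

n(Mg) = 53.6 / 24.31 = 2.205 mol, so n(e⁻) = 2 × 2.205 = 4.410 mol.
The cells are in series, so the same 4.410 mol of electrons passes through the second cell.
2 H₂O → O₂ + 4 H⁺ + 4 e⁻ — 4 mol e⁻ per mol O₂, so n(O₂) = 4.410/4 = 1.102 mol.
V = nRT/P = (1.102 × 8.314 × 326) / (150 × 10³) = 0.0199 m³ = 19.9 L.

19.9 L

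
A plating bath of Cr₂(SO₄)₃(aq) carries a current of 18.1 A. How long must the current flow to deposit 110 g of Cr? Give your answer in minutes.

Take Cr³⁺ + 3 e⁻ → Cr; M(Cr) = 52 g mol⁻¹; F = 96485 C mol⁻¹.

n(Cr) = m/M = 110 / 52 = 2.115 mol.
Each Cr atom requires 3 electrons, so n(e⁻) = 3 × 2.115 = 6.346 mol.
Q = n(e⁻)·F = 6.346 × 96485 = 612300 C.
t = Q/I = 612300 / 18.10 A = 33830 s = 564 min.

564 min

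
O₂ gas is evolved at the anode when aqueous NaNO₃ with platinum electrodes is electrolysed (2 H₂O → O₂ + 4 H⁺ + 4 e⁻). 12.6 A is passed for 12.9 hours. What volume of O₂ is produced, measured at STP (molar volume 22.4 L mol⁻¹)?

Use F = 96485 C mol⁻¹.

Q = I·t = 12.60 A × 46440 s = 585100 C.
n(e⁻) = Q/F = 585100 / 96485 = 6.065 mol.
4 electrons are transferred per O₂ molecule, so n(O₂) = 6.065 / 4 = 1.516 mol.
V = n × V_m = 1.516 × 22.4 = 34.0 L.

34.0 L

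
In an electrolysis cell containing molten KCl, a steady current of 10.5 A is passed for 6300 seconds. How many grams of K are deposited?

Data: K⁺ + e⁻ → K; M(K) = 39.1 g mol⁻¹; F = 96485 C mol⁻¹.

Q = I·t = 10.50 A × 6300.0 s = 66150 C.
n(e⁻) = Q/F = 66150 / 96485 = 0.6856 mol.
K⁺ + e⁻ → K, so n(K) = n(e⁻)/1 = 0.6856 mol.
m = n·M = 0.6856 × 39.1 = 26.8 g.

26.8 g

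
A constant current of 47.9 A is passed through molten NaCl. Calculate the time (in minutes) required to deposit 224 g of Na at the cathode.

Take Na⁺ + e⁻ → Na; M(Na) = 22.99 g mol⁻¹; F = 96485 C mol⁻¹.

327 min

n(Na) = m/M = 224 / 22.99 = 9.743 mol.
Each Na atom requires 1 electron, so n(e⁻) = 1 × 9.743 = 9.743 mol.
Q = n(e⁻)·F = 9.743 × 96485 = 940100 C.
t = Q/I = 940100 / 47.90 A = 19630 s = 327 min.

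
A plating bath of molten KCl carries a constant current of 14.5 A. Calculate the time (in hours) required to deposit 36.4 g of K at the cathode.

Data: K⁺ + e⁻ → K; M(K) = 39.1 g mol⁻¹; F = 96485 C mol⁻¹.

n(K) = m/M = 36.4 / 39.1 = 0.9309 mol.
Each K atom requires 1 electron, so n(e⁻) = 1 × 0.9309 = 0.9309 mol.
Q = n(e⁻)·F = 0.9309 × 96485 = 89820 C.
t = Q/I = 89820 / 14.50 A = 6195 s = 1.72 h.

1.72 h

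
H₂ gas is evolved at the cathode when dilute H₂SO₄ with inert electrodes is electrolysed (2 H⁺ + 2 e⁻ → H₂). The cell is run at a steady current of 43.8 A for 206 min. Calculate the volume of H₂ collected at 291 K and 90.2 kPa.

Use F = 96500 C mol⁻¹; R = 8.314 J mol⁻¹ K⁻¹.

75.2 L

Q = I·t = 43.80 A × 12360 s = 541400 C.
n(e⁻) = Q/F = 541400 / 96500 = 5.610 mol.
2 electrons are transferred per H₂ molecule, so n(H₂) = 5.610 / 2 = 2.805 mol.
V = nRT/P = (2.805 × 8.314 × 291) / (90.2 × 10³ Pa) = 0.0752 m³ = 75.2 L.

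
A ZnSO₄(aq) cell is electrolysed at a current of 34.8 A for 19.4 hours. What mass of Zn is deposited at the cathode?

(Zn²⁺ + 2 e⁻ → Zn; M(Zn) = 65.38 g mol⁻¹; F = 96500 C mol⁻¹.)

823 g

Q = I·t = 34.80 A × 69840 s = 2430000 C.
n(e⁻) = Q/F = 2430000 / 96500 = 25.19 mol.
Zn²⁺ + 2 e⁻ → Zn, so n(Zn) = n(e⁻)/2 = 12.59 mol.
m = n·M = 12.59 × 65.38 = 823 g.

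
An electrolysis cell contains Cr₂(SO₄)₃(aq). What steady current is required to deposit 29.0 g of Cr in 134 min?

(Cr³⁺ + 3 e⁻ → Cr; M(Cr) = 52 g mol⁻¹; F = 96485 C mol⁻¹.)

20.1 A

n(Cr) = 29.0 / 52 = 0.5577 mol.
n(e⁻) = 3 × 0.5577 = 1.673 mol.
Q = n(e⁻)·F = 1.673 × 96485 = 161400 C.
I = Q/t = 161400 / 8040.0 s = 20.1 A.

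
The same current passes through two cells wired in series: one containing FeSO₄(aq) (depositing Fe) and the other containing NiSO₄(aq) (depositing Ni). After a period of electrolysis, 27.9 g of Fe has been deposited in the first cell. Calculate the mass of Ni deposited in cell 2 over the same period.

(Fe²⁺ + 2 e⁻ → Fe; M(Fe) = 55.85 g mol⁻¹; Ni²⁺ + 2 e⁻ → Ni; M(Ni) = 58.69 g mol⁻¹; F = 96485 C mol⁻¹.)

29.3 g

n(Fe) = 27.9 / 55.85 = 0.4996 mol.
Since Fe²⁺ + 2 e⁻ → Fe, n(e⁻) passed = 2 × 0.4996 = 0.9991 mol.
Cells in series carry the same charge, so the same 0.9991 mol of electrons passes through cell 2.
Ni²⁺ + 2 e⁻ → Ni, so n(Ni) = 0.9991 / 2 = 0.4996 mol.
m(Ni) = 0.4996 × 58.69 = 29.3 g.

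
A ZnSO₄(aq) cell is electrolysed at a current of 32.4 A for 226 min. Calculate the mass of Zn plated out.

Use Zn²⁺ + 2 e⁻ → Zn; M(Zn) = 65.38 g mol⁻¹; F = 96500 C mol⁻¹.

149 g

Q = I·t = 32.40 A × 13560 s = 439300 C.
n(e⁻) = Q/F = 439300 / 96500 = 4.553 mol.
Zn²⁺ + 2 e⁻ → Zn, so n(Zn) = n(e⁻)/2 = 2.276 mol.
m = n·M = 2.276 × 65.38 = 149 g.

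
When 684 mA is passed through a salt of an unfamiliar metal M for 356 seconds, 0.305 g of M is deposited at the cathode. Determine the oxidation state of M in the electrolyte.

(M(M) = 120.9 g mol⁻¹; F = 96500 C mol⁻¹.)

Q = I·t = 0.6840 A × 356.00 s = 243.5 C, so n(e⁻) = 243.5/96500 = 0.002523 mol.
n(M) deposited = 0.305 / 120.9 = 0.002523 mol.
Electrons per atom = n(e⁻)/n(M) = 0.002523 / 0.002523 = 1.00 ≈ 1, so the ion is M⁺.

+1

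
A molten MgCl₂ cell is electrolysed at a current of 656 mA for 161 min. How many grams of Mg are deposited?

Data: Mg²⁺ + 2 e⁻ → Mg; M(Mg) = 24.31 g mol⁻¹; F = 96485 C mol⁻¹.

Q = I·t = 0.6560 A × 9660.0 s = 6337 C.
n(e⁻) = Q/F = 6337 / 96485 = 0.06568 mol.
Mg²⁺ + 2 e⁻ → Mg, so n(Mg) = n(e⁻)/2 = 0.03284 mol.
m = n·M = 0.03284 × 24.31 = 0.798 g.

0.798 g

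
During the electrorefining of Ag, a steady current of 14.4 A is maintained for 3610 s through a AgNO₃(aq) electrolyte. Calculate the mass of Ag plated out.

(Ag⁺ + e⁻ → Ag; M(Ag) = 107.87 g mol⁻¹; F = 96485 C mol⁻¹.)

Q = I·t = 14.40 A × 3610.0 s = 51980 C.
n(e⁻) = Q/F = 51980 / 96485 = 0.5388 mol.
Ag⁺ + e⁻ → Ag, so n(Ag) = n(e⁻)/1 = 0.5388 mol.
m = n·M = 0.5388 × 107.87 = 58.1 g.

58.1 g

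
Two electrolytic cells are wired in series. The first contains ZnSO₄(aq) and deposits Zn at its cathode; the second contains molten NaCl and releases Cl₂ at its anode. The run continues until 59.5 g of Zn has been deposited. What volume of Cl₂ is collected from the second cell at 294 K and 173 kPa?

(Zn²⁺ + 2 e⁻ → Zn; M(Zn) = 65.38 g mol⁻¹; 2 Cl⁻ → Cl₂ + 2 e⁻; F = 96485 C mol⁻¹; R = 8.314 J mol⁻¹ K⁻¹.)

12.9 L

n(Zn) = 59.5 / 65.38 = 0.9101 mol, so n(e⁻) = 2 × 0.9101 = 1.820 mol.
The cells are in series, so the same 1.820 mol of electrons passes through the second cell.
2 Cl⁻ → Cl₂ + 2 e⁻ — 2 mol e⁻ per mol Cl₂, so n(Cl₂) = 1.820/2 = 0.9101 mol.
V = nRT/P = (0.9101 × 8.314 × 294) / (173 × 10³) = 0.0129 m³ = 12.9 L.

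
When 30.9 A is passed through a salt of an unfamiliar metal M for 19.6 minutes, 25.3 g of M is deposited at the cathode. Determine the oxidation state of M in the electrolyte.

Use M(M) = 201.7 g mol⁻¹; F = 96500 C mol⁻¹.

Q = I·t = 30.90 A × 1176.0 s = 36340 C, so n(e⁻) = 36340/96500 = 0.3766 mol.
n(M) deposited = 25.3 / 201.7 = 0.1254 mol.
Electrons per atom = n(e⁻)/n(M) = 0.3766 / 0.1254 = 3.00 ≈ 3, so the ion is M³⁺.

+3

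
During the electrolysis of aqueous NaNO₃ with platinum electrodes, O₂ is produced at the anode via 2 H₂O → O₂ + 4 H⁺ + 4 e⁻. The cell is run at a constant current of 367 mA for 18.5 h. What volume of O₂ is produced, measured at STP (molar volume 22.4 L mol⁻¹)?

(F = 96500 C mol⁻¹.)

1.42 L

Q = I·t = 0.3670 A × 66600 s = 24440 C.
n(e⁻) = Q/F = 24440 / 96500 = 0.2533 mol.
4 electrons are transferred per O₂ molecule, so n(O₂) = 0.2533 / 4 = 0.06332 mol.
V = n × V_m = 0.06332 × 22.4 = 1.42 L.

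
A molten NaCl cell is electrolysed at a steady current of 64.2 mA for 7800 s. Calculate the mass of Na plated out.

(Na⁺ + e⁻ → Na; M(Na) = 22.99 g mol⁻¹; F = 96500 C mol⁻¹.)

Q = I·t = 0.06420 A × 7800.0 s = 500.8 C.
n(e⁻) = Q/F = 500.8 / 96500 = 0.005189 mol.
Na⁺ + e⁻ → Na, so n(Na) = n(e⁻)/1 = 0.005189 mol.
m = n·M = 0.005189 × 22.99 = 0.119 g.

0.119 g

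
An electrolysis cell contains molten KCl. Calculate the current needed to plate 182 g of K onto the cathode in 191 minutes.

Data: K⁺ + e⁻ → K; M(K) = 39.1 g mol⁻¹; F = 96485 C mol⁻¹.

39.2 A

n(K) = 182 / 39.1 = 4.655 mol.
n(e⁻) = 1 × 4.655 = 4.655 mol.
Q = n(e⁻)·F = 4.655 × 96485 = 449100 C.
I = Q/t = 449100 / 11460 s = 39.2 A.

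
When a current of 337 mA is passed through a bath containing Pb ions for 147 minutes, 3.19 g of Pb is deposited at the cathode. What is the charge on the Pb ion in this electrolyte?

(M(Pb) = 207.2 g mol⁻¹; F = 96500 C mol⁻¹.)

+2

Q = I·t = 0.3370 A × 8820.0 s = 2972 C, so n(e⁻) = 2972/96500 = 0.03080 mol.
n(Pb) deposited = 3.19 / 207.2 = 0.01540 mol.
Electrons per atom = n(e⁻)/n(Pb) = 0.03080 / 0.01540 = 2.00 ≈ 2, so the ion is Pb²⁺.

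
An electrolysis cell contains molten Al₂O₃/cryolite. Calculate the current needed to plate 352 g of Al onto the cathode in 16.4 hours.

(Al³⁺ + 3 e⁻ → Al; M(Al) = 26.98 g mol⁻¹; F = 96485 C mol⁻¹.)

n(Al) = 352 / 26.98 = 13.05 mol.
n(e⁻) = 3 × 13.05 = 39.14 mol.
Q = n(e⁻)·F = 39.14 × 96485 = 3776000 C.
I = Q/t = 3776000 / 59040 s = 64.0 A.

64.0 A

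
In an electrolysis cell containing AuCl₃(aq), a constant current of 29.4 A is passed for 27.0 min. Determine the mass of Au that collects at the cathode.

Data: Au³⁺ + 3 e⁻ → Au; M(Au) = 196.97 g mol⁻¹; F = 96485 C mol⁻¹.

32.4 g

Q = I·t = 29.40 A × 1620.0 s = 47630 C.
n(e⁻) = Q/F = 47630 / 96485 = 0.4936 mol.
Au³⁺ + 3 e⁻ → Au, so n(Au) = n(e⁻)/3 = 0.1645 mol.
m = n·M = 0.1645 × 196.97 = 32.4 g.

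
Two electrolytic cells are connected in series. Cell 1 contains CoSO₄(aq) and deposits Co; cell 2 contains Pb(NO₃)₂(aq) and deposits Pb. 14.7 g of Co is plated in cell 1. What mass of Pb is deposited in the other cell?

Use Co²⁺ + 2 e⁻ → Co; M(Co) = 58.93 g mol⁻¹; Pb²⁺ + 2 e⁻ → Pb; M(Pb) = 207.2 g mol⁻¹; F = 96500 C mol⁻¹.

n(Co) = 14.7 / 58.93 = 0.2494 mol.
Since Co²⁺ + 2 e⁻ → Co, n(e⁻) passed = 2 × 0.2494 = 0.4989 mol.
Cells in series carry the same charge, so the same 0.4989 mol of electrons passes through cell 2.
Pb²⁺ + 2 e⁻ → Pb, so n(Pb) = 0.4989 / 2 = 0.2494 mol.
m(Pb) = 0.2494 × 207.2 = 51.7 g.

51.7 g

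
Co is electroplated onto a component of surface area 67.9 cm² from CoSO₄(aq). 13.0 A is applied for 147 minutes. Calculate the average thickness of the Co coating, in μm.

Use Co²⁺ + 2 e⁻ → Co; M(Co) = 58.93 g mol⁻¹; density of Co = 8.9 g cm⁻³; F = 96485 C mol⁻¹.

579 μm

Q = I·t = 13.00 × 8820.0 = 114700 C; n(e⁻) = 1.188 mol.
n(Co) = n(e⁻)/2 = 0.5942 mol, so m = 0.5942 × 58.93 = 35.02 g.
Volume = m/ρ = 35.02 / 8.9 = 3.934 cm³.
Thickness = V/A = 3.934 / 67.9 = 0.0579 cm = 579 μm.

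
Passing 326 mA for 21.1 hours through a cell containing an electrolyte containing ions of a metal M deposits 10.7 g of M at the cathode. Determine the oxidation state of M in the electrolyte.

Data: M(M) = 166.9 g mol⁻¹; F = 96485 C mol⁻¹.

+4

Q = I·t = 0.3260 A × 75960 s = 24760 C, so n(e⁻) = 24760/96485 = 0.2567 mol.
n(M) deposited = 10.7 / 166.9 = 0.06411 mol.
Electrons per atom = n(e⁻)/n(M) = 0.2567 / 0.06411 = 4.00 ≈ 4, so the ion is M⁴⁺.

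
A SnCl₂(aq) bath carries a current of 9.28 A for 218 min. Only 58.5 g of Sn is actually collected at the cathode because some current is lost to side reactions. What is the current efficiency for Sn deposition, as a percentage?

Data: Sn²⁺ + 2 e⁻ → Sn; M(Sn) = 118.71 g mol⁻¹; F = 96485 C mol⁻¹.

Q = I·t = 9.280 × 13080 = 121400 C; n(e⁻) = 121400/96485 = 1.258 mol.
Theoretical n(Sn) = n(e⁻)/2 = 0.6290 mol, i.e. m_theo = 0.6290 × 118.71 = 74.67 g.
Efficiency = m_actual / m_theo = 58.5 / 74.67 = 78.3 %.

78.3 %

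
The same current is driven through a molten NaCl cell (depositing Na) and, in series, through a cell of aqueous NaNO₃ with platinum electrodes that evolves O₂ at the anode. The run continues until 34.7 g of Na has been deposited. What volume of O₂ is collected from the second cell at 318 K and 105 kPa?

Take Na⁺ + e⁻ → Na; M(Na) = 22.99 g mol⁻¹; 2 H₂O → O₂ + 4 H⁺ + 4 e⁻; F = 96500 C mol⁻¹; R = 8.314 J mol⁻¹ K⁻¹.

9.50 L

n(Na) = 34.7 / 22.99 = 1.509 mol, so n(e⁻) = 1 × 1.509 = 1.509 mol.
The cells are in series, so the same 1.509 mol of electrons passes through the second cell.
2 H₂O → O₂ + 4 H⁺ + 4 e⁻ — 4 mol e⁻ per mol O₂, so n(O₂) = 1.509/4 = 0.3773 mol.
V = nRT/P = (0.3773 × 8.314 × 318) / (105 × 10³) = 0.00950 m³ = 9.50 L.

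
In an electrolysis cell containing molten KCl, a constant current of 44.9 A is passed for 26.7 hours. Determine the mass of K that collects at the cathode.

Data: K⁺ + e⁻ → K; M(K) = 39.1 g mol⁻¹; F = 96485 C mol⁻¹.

Q = I·t = 44.90 A × 96120 s = 4316000 C.
n(e⁻) = Q/F = 4316000 / 96485 = 44.73 mol.
K⁺ + e⁻ → K, so n(K) = n(e⁻)/1 = 44.73 mol.
m = n·M = 44.73 × 39.1 = 1750 g.

1750 g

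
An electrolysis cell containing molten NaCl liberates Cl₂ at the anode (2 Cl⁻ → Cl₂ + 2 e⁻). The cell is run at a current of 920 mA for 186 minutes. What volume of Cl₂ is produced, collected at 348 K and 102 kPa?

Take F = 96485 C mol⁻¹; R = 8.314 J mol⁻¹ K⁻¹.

Q = I·t = 0.9200 A × 11160 s = 10270 C.
n(e⁻) = Q/F = 10270 / 96485 = 0.1064 mol.
2 electrons are transferred per Cl₂ molecule, so n(Cl₂) = 0.1064 / 2 = 0.05321 mol.
V = nRT/P = (0.05321 × 8.314 × 348) / (102 × 10³ Pa) = 0.00151 m³ = 1.51 L.

1.51 L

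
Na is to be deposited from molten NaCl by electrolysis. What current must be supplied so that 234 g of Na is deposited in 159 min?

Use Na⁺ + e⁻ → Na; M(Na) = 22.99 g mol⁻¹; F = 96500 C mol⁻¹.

n(Na) = 234 / 22.99 = 10.18 mol.
n(e⁻) = 1 × 10.18 = 10.18 mol.
Q = n(e⁻)·F = 10.18 × 96500 = 982200 C.
I = Q/t = 982200 / 9540.0 s = 103 A.

103 A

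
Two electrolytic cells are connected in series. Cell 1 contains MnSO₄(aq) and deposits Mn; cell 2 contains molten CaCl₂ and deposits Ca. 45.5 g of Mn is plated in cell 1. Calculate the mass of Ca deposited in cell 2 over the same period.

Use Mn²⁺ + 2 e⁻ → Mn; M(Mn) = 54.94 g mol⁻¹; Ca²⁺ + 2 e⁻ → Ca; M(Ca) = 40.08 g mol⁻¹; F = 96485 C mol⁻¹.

n(Mn) = 45.5 / 54.94 = 0.8282 mol.
Since Mn²⁺ + 2 e⁻ → Mn, n(e⁻) passed = 2 × 0.8282 = 1.656 mol.
Cells in series carry the same charge, so the same 1.656 mol of electrons passes through cell 2.
Ca²⁺ + 2 e⁻ → Ca, so n(Ca) = 1.656 / 2 = 0.8282 mol.
m(Ca) = 0.8282 × 40.08 = 33.2 g.

33.2 g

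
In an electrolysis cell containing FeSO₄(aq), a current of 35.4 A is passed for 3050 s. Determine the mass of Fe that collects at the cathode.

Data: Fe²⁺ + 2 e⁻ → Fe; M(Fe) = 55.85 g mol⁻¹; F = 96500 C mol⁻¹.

Q = I·t = 35.40 A × 3050.0 s = 108000 C.
n(e⁻) = Q/F = 108000 / 96500 = 1.119 mol.
Fe²⁺ + 2 e⁻ → Fe, so n(Fe) = n(e⁻)/2 = 0.5594 mol.
m = n·M = 0.5594 × 55.85 = 31.2 g.

31.2 g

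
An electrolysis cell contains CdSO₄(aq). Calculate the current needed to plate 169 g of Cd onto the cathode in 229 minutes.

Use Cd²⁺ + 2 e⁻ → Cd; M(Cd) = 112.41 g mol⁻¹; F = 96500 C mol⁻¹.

n(Cd) = 169 / 112.41 = 1.503 mol.
n(e⁻) = 2 × 1.503 = 3.007 mol.
Q = n(e⁻)·F = 3.007 × 96500 = 290200 C.
I = Q/t = 290200 / 13740 s = 21.1 A.

21.1 A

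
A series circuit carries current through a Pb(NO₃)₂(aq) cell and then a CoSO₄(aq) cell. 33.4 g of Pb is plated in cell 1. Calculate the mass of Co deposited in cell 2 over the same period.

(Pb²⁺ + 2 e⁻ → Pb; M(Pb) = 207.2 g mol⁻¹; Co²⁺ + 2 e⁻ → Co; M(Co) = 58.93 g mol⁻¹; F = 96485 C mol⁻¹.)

9.50 g

n(Pb) = 33.4 / 207.2 = 0.1612 mol.
Since Pb²⁺ + 2 e⁻ → Pb, n(e⁻) passed = 2 × 0.1612 = 0.3224 mol.
Cells in series carry the same charge, so the same 0.3224 mol of electrons passes through cell 2.
Co²⁺ + 2 e⁻ → Co, so n(Co) = 0.3224 / 2 = 0.1612 mol.
m(Co) = 0.1612 × 58.93 = 9.50 g.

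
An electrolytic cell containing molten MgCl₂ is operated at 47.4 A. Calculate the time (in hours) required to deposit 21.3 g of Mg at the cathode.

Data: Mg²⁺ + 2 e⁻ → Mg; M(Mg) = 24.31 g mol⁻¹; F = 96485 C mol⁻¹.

0.991 h

n(Mg) = m/M = 21.3 / 24.31 = 0.8762 mol.
Each Mg atom requires 2 electrons, so n(e⁻) = 2 × 0.8762 = 1.752 mol.
Q = n(e⁻)·F = 1.752 × 96485 = 169100 C.
t = Q/I = 169100 / 47.40 A = 3567 s = 0.991 h.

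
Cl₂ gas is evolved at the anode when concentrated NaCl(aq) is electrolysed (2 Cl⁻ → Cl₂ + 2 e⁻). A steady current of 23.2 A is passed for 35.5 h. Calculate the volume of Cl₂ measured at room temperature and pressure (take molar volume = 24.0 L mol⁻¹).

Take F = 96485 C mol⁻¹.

Q = I·t = 23.20 A × 127800 s = 2965000 C.
n(e⁻) = Q/F = 2965000 / 96485 = 30.73 mol.
2 electrons are transferred per Cl₂ molecule, so n(Cl₂) = 30.73 / 2 = 15.36 mol.
V = n × V_m = 15.36 × 24.0 = 369 L.

369 L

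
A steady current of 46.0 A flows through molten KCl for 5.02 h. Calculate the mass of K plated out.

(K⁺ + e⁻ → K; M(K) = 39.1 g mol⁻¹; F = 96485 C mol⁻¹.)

Q = I·t = 46.00 A × 18072 s = 831300 C.
n(e⁻) = Q/F = 831300 / 96485 = 8.616 mol.
K⁺ + e⁻ → K, so n(K) = n(e⁻)/1 = 8.616 mol.
m = n·M = 8.616 × 39.1 = 337 g.

337 g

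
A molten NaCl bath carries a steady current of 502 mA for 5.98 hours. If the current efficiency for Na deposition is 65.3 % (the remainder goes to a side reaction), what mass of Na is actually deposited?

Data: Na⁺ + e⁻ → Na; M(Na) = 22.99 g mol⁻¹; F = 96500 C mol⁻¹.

Q = I·t = 0.5020 × 21528 = 10810 C.
n(e⁻) = 10810/96500 = 0.1120 mol; theoretically n(Na) = 0.1120/1 = 0.1120 mol, m_theo = 2.575 g.
At 65.3 % efficiency, m_actual = 0.653 × 2.575 = 1.68 g.

1.68 g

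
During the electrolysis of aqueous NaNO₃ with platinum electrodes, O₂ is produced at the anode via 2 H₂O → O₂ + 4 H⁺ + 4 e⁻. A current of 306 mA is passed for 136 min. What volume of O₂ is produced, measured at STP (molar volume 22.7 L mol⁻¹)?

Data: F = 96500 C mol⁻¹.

Q = I·t = 0.3060 A × 8160.0 s = 2497 C.
n(e⁻) = Q/F = 2497 / 96500 = 0.02588 mol.
4 electrons are transferred per O₂ molecule, so n(O₂) = 0.02588 / 4 = 0.006469 mol.
V = n × V_m = 0.006469 × 22.7 = 0.147 L.

0.147 L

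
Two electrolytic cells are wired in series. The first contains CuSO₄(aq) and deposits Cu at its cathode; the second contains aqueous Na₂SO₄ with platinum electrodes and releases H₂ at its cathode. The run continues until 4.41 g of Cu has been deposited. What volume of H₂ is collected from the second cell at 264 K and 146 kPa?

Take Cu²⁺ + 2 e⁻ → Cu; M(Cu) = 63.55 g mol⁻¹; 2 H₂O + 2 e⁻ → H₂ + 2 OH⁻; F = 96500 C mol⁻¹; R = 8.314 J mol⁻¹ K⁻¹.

n(Cu) = 4.41 / 63.55 = 0.06939 mol, so n(e⁻) = 2 × 0.06939 = 0.1388 mol.
The cells are in series, so the same 0.1388 mol of electrons passes through the second cell.
2 H₂O + 2 e⁻ → H₂ + 2 OH⁻ — 2 mol e⁻ per mol H₂, so n(H₂) = 0.1388/2 = 0.06939 mol.
V = nRT/P = (0.06939 × 8.314 × 264) / (146 × 10³) = 0.00104 m³ = 1.04 L.

1.04 L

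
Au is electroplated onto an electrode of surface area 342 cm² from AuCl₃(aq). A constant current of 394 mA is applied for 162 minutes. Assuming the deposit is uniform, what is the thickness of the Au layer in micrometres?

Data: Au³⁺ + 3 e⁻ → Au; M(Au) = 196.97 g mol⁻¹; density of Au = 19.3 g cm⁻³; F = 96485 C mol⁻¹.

Q = I·t = 0.3940 × 9720.0 = 3830 C; n(e⁻) = 0.03969 mol.
n(Au) = n(e⁻)/3 = 0.01323 mol, so m = 0.01323 × 196.97 = 2.606 g.
Volume = m/ρ = 2.606 / 19.3 = 0.1350 cm³.
Thickness = V/A = 0.1350 / 342 = 3.95 × 10⁻⁴ cm = 3.95 μm.

3.95 μm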